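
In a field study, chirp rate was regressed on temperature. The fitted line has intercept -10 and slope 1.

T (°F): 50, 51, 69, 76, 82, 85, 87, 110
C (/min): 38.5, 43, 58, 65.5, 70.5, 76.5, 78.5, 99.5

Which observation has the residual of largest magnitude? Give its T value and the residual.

T = 51, r = 2

T=50: Ĉ = -10 + 50 = 40; r = 38.5 − 40 = -1.5
T=51: Ĉ = -10 + 51 = 41; r = 43 − 41 = 2
T=69: Ĉ = -10 + 69 = 59; r = 58 − 59 = -1
T=76: Ĉ = -10 + 76 = 66; r = 65.5 − 66 = -0.5
T=82: Ĉ = -10 + 82 = 72; r = 70.5 − 72 = -1.5
T=85: Ĉ = -10 + 85 = 75; r = 76.5 − 75 = 1.5
T=87: Ĉ = -10 + 87 = 77; r = 78.5 − 77 = 1.5
T=110: Ĉ = -10 + 110 = 100; r = 99.5 − 100 = -0.5
Largest |r| is 2 at T = 51, residual 2.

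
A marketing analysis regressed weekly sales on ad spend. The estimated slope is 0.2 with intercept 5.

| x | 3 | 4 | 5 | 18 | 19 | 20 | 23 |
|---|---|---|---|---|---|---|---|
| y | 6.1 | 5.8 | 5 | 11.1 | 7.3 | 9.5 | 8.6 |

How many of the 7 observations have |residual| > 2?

1

x=3: ŷ = 5 + 0.2·3 = 5.6; r = 6.1 − 5.6 = 0.5
x=4: ŷ = 5 + 0.2·4 = 5.8; r = 5.8 − 5.8 = 0
x=5: ŷ = 5 + 0.2·5 = 6; r = 5 − 6 = -1
x=18: ŷ = 5 + 0.2·18 = 8.6; r = 11.1 − 8.6 = 2.5
x=19: ŷ = 5 + 0.2·19 = 8.8; r = 7.3 − 8.8 = -1.5
x=20: ŷ = 5 + 0.2·20 = 9; r = 9.5 − 9 = 0.5
x=23: ŷ = 5 + 0.2·23 = 9.6; r = 8.6 − 9.6 = -1
|r| > 2: x=18 (|r|=2.5) → 1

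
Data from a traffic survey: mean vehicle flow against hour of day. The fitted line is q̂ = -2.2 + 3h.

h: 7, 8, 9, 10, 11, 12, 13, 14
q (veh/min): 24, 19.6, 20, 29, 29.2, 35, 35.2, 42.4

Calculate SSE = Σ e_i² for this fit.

SSE = 69.68

h=7: q̂ = -2.2 + 3·7 = 18.8; e = 24 − 18.8 = 5.2
h=8: q̂ = -2.2 + 3·8 = 21.8; e = 19.6 − 21.8 = -2.2
h=9: q̂ = -2.2 + 3·9 = 24.8; e = 20 − 24.8 = -4.8
h=10: q̂ = -2.2 + 3·10 = 27.8; e = 29 − 27.8 = 1.2
h=11: q̂ = -2.2 + 3·11 = 30.8; e = 29.2 − 30.8 = -1.6
h=12: q̂ = -2.2 + 3·12 = 33.8; e = 35 − 33.8 = 1.2
h=13: q̂ = -2.2 + 3·13 = 36.8; e = 35.2 − 36.8 = -1.6
h=14: q̂ = -2.2 + 3·14 = 39.8; e = 42.4 − 39.8 = 2.6
SSE = 27.04 + 4.84 + 23.04 + 1.44 + 2.56 + 1.44 + 2.56 + 6.76 = 69.68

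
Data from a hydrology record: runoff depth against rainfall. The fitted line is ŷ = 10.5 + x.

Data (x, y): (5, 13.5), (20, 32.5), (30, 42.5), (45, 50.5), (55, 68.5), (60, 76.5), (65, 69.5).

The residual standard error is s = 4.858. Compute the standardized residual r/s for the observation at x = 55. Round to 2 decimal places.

0.62

ŷ = 10.5 + 55 = 65.5
r = 68.5 − 65.5 = 3
r/s = 3 / 4.858 = 0.62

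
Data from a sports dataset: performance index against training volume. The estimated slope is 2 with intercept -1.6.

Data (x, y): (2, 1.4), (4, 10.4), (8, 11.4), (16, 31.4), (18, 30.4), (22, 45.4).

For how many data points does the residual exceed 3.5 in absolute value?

2

x=2: ŷ = -1.6 + 2·2 = 2.4; e = 1.4 − 2.4 = -1
x=4: ŷ = -1.6 + 2·4 = 6.4; e = 10.4 − 6.4 = 4
x=8: ŷ = -1.6 + 2·8 = 14.4; e = 11.4 − 14.4 = -3
x=16: ŷ = -1.6 + 2·16 = 30.4; e = 31.4 − 30.4 = 1
x=18: ŷ = -1.6 + 2·18 = 34.4; e = 30.4 − 34.4 = -4
x=22: ŷ = -1.6 + 2·22 = 42.4; e = 45.4 − 42.4 = 3
|e| > 3.5: x=4 (|e|=4), x=18 (|e|=4) → 2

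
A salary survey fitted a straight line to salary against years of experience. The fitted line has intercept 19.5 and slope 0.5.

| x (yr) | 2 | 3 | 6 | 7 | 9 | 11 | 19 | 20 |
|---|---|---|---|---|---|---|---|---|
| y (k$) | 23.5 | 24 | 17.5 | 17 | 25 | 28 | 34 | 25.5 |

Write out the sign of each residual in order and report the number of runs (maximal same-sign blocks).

x=2: ŷ = 19.5 + 0.5·2 = 20.5; r = 23.5 − 20.5 = 3
x=3: ŷ = 19.5 + 0.5·3 = 21; r = 24 − 21 = 3
x=6: ŷ = 19.5 + 0.5·6 = 22.5; r = 17.5 − 22.5 = -5
x=7: ŷ = 19.5 + 0.5·7 = 23; r = 17 − 23 = -6
x=9: ŷ = 19.5 + 0.5·9 = 24; r = 25 − 24 = 1
x=11: ŷ = 19.5 + 0.5·11 = 25; r = 28 − 25 = 3
x=19: ŷ = 19.5 + 0.5·19 = 29; r = 34 − 29 = 5
x=20: ŷ = 19.5 + 0.5·20 = 29.5; r = 25.5 − 29.5 = -4
Signs: + + − − + + + −
Runs: +×2, −×2, +×3, −×1 → 4

4 runs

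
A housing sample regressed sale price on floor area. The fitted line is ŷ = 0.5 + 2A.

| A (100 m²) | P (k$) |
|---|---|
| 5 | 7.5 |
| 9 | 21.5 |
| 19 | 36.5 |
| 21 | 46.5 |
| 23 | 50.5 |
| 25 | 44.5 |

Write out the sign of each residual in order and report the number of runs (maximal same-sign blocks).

5 runs

A=5: ŷ = 0.5 + 2·5 = 10.5; r = 7.5 − 10.5 = -3
A=9: ŷ = 0.5 + 2·9 = 18.5; r = 21.5 − 18.5 = 3
A=19: ŷ = 0.5 + 2·19 = 38.5; r = 36.5 − 38.5 = -2
A=21: ŷ = 0.5 + 2·21 = 42.5; r = 46.5 − 42.5 = 4
A=23: ŷ = 0.5 + 2·23 = 46.5; r = 50.5 − 46.5 = 4
A=25: ŷ = 0.5 + 2·25 = 50.5; r = 44.5 − 50.5 = -6
Signs: − + − + + −
Runs: −×1, +×1, −×1, +×2, −×1 → 5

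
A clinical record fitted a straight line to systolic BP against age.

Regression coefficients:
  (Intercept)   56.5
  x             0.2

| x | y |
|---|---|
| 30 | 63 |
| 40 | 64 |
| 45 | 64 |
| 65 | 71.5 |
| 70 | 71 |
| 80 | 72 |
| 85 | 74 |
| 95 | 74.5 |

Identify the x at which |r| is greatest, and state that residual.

x=30: ŷ = 56.5 + 0.2·30 = 62.5; r = 63 − 62.5 = 0.5
x=40: ŷ = 56.5 + 0.2·40 = 64.5; r = 64 − 64.5 = -0.5
x=45: ŷ = 56.5 + 0.2·45 = 65.5; r = 64 − 65.5 = -1.5
x=65: ŷ = 56.5 + 0.2·65 = 69.5; r = 71.5 − 69.5 = 2
x=70: ŷ = 56.5 + 0.2·70 = 70.5; r = 71 − 70.5 = 0.5
x=80: ŷ = 56.5 + 0.2·80 = 72.5; r = 72 − 72.5 = -0.5
x=85: ŷ = 56.5 + 0.2·85 = 73.5; r = 74 − 73.5 = 0.5
x=95: ŷ = 56.5 + 0.2·95 = 75.5; r = 74.5 − 75.5 = -1
Largest |r| is 2 at x = 65, residual 2.

x = 65, r = 2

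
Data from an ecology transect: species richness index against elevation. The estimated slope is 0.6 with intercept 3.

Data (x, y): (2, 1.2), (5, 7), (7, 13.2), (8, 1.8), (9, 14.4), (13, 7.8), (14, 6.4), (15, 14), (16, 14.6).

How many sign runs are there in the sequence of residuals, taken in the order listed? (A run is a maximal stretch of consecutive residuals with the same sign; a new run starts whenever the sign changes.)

x=2: ŷ = 3 + 0.6·2 = 4.2; r = 1.2 − 4.2 = -3
x=5: ŷ = 3 + 0.6·5 = 6; r = 7 − 6 = 1
x=7: ŷ = 3 + 0.6·7 = 7.2; r = 13.2 − 7.2 = 6
x=8: ŷ = 3 + 0.6·8 = 7.8; r = 1.8 − 7.8 = -6
x=9: ŷ = 3 + 0.6·9 = 8.4; r = 14.4 − 8.4 = 6
x=13: ŷ = 3 + 0.6·13 = 10.8; r = 7.8 − 10.8 = -3
x=14: ŷ = 3 + 0.6·14 = 11.4; r = 6.4 − 11.4 = -5
x=15: ŷ = 3 + 0.6·15 = 12; r = 14 − 12 = 2
x=16: ŷ = 3 + 0.6·16 = 12.6; r = 14.6 − 12.6 = 2
Signs: − + + − + − − + +
Runs: −×1, +×2, −×1, +×1, −×2, +×2 → 6

6 runs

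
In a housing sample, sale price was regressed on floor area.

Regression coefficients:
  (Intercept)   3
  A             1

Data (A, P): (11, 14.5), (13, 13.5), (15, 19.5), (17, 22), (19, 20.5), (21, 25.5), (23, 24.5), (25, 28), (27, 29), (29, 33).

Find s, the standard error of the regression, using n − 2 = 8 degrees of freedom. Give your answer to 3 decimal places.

A=11: P̂ = 3 + 11 = 14; e = 14.5 − 14 = 0.5
A=13: P̂ = 3 + 13 = 16; e = 13.5 − 16 = -2.5
A=15: P̂ = 3 + 15 = 18; e = 19.5 − 18 = 1.5
A=17: P̂ = 3 + 17 = 20; e = 22 − 20 = 2
A=19: P̂ = 3 + 19 = 22; e = 20.5 − 22 = -1.5
A=21: P̂ = 3 + 21 = 24; e = 25.5 − 24 = 1.5
A=23: P̂ = 3 + 23 = 26; e = 24.5 − 26 = -1.5
A=25: P̂ = 3 + 25 = 28; e = 28 − 28 = 0
A=27: P̂ = 3 + 27 = 30; e = 29 − 30 = -1
A=29: P̂ = 3 + 29 = 32; e = 33 − 32 = 1
SSE = 0.25 + 6.25 + 2.25 + 4 + 2.25 + 2.25 + 2.25 + 0 + 1 + 1 = 21.5
s = √(21.5/8) = √2.6875 ≈ 1.639

s = 1.639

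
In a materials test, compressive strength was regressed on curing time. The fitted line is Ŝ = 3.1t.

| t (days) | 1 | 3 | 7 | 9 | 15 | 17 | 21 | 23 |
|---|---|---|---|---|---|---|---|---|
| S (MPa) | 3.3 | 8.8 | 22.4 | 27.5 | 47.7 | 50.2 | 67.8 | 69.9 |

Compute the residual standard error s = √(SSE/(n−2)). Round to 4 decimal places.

t=1: Ŝ = 3.1·1 = 3.1; r = 3.3 − 3.1 = 0.2
t=3: Ŝ = 3.1·3 = 9.3; r = 8.8 − 9.3 = -0.5
t=7: Ŝ = 3.1·7 = 21.7; r = 22.4 − 21.7 = 0.7
t=9: Ŝ = 3.1·9 = 27.9; r = 27.5 − 27.9 = -0.4
t=15: Ŝ = 3.1·15 = 46.5; r = 47.7 − 46.5 = 1.2
t=17: Ŝ = 3.1·17 = 52.7; r = 50.2 − 52.7 = -2.5
t=21: Ŝ = 3.1·21 = 65.1; r = 67.8 − 65.1 = 2.7
t=23: Ŝ = 3.1·23 = 71.3; r = 69.9 − 71.3 = -1.4
SSE = 0.04 + 0.25 + 0.49 + 0.16 + 1.44 + 6.25 + 7.29 + 1.96 = 17.88
s = √(17.88/6) = √2.98 ≈ 1.7263

s = 1.7263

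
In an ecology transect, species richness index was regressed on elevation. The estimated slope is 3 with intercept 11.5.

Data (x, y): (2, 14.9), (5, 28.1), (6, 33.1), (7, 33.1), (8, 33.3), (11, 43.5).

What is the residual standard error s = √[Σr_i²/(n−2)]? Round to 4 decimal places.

s = 2.6683

x=2: ŷ = 11.5 + 3·2 = 17.5; r = 14.9 − 17.5 = -2.6
x=5: ŷ = 11.5 + 3·5 = 26.5; r = 28.1 − 26.5 = 1.6
x=6: ŷ = 11.5 + 3·6 = 29.5; r = 33.1 − 29.5 = 3.6
x=7: ŷ = 11.5 + 3·7 = 32.5; r = 33.1 − 32.5 = 0.6
x=8: ŷ = 11.5 + 3·8 = 35.5; r = 33.3 − 35.5 = -2.2
x=11: ŷ = 11.5 + 3·11 = 44.5; r = 43.5 − 44.5 = -1
SSE = 6.76 + 2.56 + 12.96 + 0.36 + 4.84 + 1 = 28.48
s = √(28.48/4) = √7.12 ≈ 2.6683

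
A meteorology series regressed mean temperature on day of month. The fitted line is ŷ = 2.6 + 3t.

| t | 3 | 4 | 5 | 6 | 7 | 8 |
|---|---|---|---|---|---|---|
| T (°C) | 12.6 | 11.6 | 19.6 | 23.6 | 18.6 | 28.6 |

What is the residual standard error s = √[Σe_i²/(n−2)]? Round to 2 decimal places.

s = 3.61

t=3: ŷ = 2.6 + 3·3 = 11.6; e = 12.6 − 11.6 = 1
t=4: ŷ = 2.6 + 3·4 = 14.6; e = 11.6 − 14.6 = -3
t=5: ŷ = 2.6 + 3·5 = 17.6; e = 19.6 − 17.6 = 2
t=6: ŷ = 2.6 + 3·6 = 20.6; e = 23.6 − 20.6 = 3
t=7: ŷ = 2.6 + 3·7 = 23.6; e = 18.6 − 23.6 = -5
t=8: ŷ = 2.6 + 3·8 = 26.6; e = 28.6 − 26.6 = 2
SSE = 1 + 9 + 4 + 9 + 25 + 4 = 52
s = √(52/4) = √13 ≈ 3.61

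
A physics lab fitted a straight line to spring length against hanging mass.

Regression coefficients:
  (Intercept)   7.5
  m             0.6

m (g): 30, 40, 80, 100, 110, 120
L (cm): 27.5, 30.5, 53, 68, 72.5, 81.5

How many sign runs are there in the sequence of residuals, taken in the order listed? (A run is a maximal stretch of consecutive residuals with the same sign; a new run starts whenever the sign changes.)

5 runs

m=30: L̂ = 7.5 + 0.6·30 = 25.5; e = 27.5 − 25.5 = 2
m=40: L̂ = 7.5 + 0.6·40 = 31.5; e = 30.5 − 31.5 = -1
m=80: L̂ = 7.5 + 0.6·80 = 55.5; e = 53 − 55.5 = -2.5
m=100: L̂ = 7.5 + 0.6·100 = 67.5; e = 68 − 67.5 = 0.5
m=110: L̂ = 7.5 + 0.6·110 = 73.5; e = 72.5 − 73.5 = -1
m=120: L̂ = 7.5 + 0.6·120 = 79.5; e = 81.5 − 79.5 = 2
Signs: + − − + − +
Runs: +×1, −×2, +×1, −×1, +×1 → 5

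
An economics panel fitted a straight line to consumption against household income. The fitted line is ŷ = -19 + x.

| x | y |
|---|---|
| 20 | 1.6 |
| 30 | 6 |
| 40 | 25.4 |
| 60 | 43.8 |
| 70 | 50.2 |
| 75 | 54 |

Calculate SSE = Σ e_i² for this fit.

x=20: ŷ = -19 + 20 = 1; e = 1.6 − 1 = 0.6
x=30: ŷ = -19 + 30 = 11; e = 6 − 11 = -5
x=40: ŷ = -19 + 40 = 21; e = 25.4 − 21 = 4.4
x=60: ŷ = -19 + 60 = 41; e = 43.8 − 41 = 2.8
x=70: ŷ = -19 + 70 = 51; e = 50.2 − 51 = -0.8
x=75: ŷ = -19 + 75 = 56; e = 54 − 56 = -2
SSE = 0.36 + 25 + 19.36 + 7.84 + 0.64 + 4 = 57.2

SSE = 57.2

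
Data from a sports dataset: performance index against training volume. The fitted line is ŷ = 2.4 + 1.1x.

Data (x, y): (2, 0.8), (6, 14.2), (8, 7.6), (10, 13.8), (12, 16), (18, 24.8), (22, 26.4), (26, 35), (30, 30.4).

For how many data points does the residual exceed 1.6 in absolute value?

6

x=2: ŷ = 2.4 + 1.1·2 = 4.6; e = 0.8 − 4.6 = -3.8
x=6: ŷ = 2.4 + 1.1·6 = 9; e = 14.2 − 9 = 5.2
x=8: ŷ = 2.4 + 1.1·8 = 11.2; e = 7.6 − 11.2 = -3.6
x=10: ŷ = 2.4 + 1.1·10 = 13.4; e = 13.8 − 13.4 = 0.4
x=12: ŷ = 2.4 + 1.1·12 = 15.6; e = 16 − 15.6 = 0.4
x=18: ŷ = 2.4 + 1.1·18 = 22.2; e = 24.8 − 22.2 = 2.6
x=22: ŷ = 2.4 + 1.1·22 = 26.6; e = 26.4 − 26.6 = -0.2
x=26: ŷ = 2.4 + 1.1·26 = 31; e = 35 − 31 = 4
x=30: ŷ = 2.4 + 1.1·30 = 35.4; e = 30.4 − 35.4 = -5
|e| > 1.6: x=2 (|e|=3.8), x=6 (|e|=5.2), x=8 (|e|=3.6), x=18 (|e|=2.6), x=26 (|e|=4), x=30 (|e|=5) → 6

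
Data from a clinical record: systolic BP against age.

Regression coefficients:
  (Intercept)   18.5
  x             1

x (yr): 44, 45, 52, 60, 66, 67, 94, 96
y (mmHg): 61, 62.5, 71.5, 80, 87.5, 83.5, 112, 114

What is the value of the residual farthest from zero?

x=44: ŷ = 18.5 + 44 = 62.5; r = 61 − 62.5 = -1.5
x=45: ŷ = 18.5 + 45 = 63.5; r = 62.5 − 63.5 = -1
x=52: ŷ = 18.5 + 52 = 70.5; r = 71.5 − 70.5 = 1
x=60: ŷ = 18.5 + 60 = 78.5; r = 80 − 78.5 = 1.5
x=66: ŷ = 18.5 + 66 = 84.5; r = 87.5 − 84.5 = 3
x=67: ŷ = 18.5 + 67 = 85.5; r = 83.5 − 85.5 = -2
x=94: ŷ = 18.5 + 94 = 112.5; r = 112 − 112.5 = -0.5
x=96: ŷ = 18.5 + 96 = 114.5; r = 114 − 114.5 = -0.5
Largest |r| is 3 at x = 66, residual 3.

r = 3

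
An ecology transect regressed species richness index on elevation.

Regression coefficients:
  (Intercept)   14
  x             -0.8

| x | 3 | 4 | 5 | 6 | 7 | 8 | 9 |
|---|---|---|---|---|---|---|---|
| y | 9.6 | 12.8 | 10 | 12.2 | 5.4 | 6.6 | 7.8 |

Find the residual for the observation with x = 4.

ŷ = 14 − 0.8·4 = 10.8
e = 12.8 − 10.8 = 2

e = 2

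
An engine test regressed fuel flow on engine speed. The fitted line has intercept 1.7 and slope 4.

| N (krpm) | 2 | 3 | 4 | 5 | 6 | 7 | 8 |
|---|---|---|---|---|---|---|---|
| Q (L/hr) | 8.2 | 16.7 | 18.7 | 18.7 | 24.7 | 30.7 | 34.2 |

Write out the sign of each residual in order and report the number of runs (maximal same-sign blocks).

N=2: ŷ = 1.7 + 4·2 = 9.7; e = 8.2 − 9.7 = -1.5
N=3: ŷ = 1.7 + 4·3 = 13.7; e = 16.7 − 13.7 = 3
N=4: ŷ = 1.7 + 4·4 = 17.7; e = 18.7 − 17.7 = 1
N=5: ŷ = 1.7 + 4·5 = 21.7; e = 18.7 − 21.7 = -3
N=6: ŷ = 1.7 + 4·6 = 25.7; e = 24.7 − 25.7 = -1
N=7: ŷ = 1.7 + 4·7 = 29.7; e = 30.7 − 29.7 = 1
N=8: ŷ = 1.7 + 4·8 = 33.7; e = 34.2 − 33.7 = 0.5
Signs: − + + − − + +
Runs: −×1, +×2, −×2, +×2 → 4

4 runs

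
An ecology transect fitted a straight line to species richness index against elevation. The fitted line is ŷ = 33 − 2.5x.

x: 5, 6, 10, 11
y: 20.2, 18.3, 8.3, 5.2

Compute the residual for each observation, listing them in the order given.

-0.3, 0.3, 0.3, -0.3

x=5: ŷ = 33 − 2.5·5 = 20.5; e = 20.2 − 20.5 = -0.3
x=6: ŷ = 33 − 2.5·6 = 18; e = 18.3 − 18 = 0.3
x=10: ŷ = 33 − 2.5·10 = 8; e = 8.3 − 8 = 0.3
x=11: ŷ = 33 − 2.5·11 = 5.5; e = 5.2 − 5.5 = -0.3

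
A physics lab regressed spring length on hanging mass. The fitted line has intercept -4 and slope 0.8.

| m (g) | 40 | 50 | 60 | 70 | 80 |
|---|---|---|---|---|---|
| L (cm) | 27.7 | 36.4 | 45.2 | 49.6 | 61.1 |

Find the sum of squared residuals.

m=40: ŷ = -4 + 0.8·40 = 28; r = 27.7 − 28 = -0.3
m=50: ŷ = -4 + 0.8·50 = 36; r = 36.4 − 36 = 0.4
m=60: ŷ = -4 + 0.8·60 = 44; r = 45.2 − 44 = 1.2
m=70: ŷ = -4 + 0.8·70 = 52; r = 49.6 − 52 = -2.4
m=80: ŷ = -4 + 0.8·80 = 60; r = 61.1 − 60 = 1.1
SSE = 0.09 + 0.16 + 1.44 + 5.76 + 1.21 = 8.66

SSE = 8.66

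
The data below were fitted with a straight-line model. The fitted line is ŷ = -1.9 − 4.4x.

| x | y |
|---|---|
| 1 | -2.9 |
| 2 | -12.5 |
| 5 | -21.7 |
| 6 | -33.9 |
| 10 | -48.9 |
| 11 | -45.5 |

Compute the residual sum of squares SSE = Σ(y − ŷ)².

SSE = 83.04

x=1: ŷ = -1.9 − 4.4·1 = -6.3; r = -2.9 − (-6.3) = 3.4
x=2: ŷ = -1.9 − 4.4·2 = -10.7; r = -12.5 − (-10.7) = -1.8
x=5: ŷ = -1.9 − 4.4·5 = -23.9; r = -21.7 − (-23.9) = 2.2
x=6: ŷ = -1.9 − 4.4·6 = -28.3; r = -33.9 − (-28.3) = -5.6
x=10: ŷ = -1.9 − 4.4·10 = -45.9; r = -48.9 − (-45.9) = -3
x=11: ŷ = -1.9 − 4.4·11 = -50.3; r = -45.5 − (-50.3) = 4.8
SSE = 11.56 + 3.24 + 4.84 + 31.36 + 9 + 23.04 = 83.04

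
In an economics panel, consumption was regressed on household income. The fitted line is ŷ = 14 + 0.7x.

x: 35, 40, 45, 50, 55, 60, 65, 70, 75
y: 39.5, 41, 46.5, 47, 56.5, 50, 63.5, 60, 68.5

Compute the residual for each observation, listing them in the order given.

x=35: ŷ = 14 + 0.7·35 = 38.5; r = 39.5 − 38.5 = 1
x=40: ŷ = 14 + 0.7·40 = 42; r = 41 − 42 = -1
x=45: ŷ = 14 + 0.7·45 = 45.5; r = 46.5 − 45.5 = 1
x=50: ŷ = 14 + 0.7·50 = 49; r = 47 − 49 = -2
x=55: ŷ = 14 + 0.7·55 = 52.5; r = 56.5 − 52.5 = 4
x=60: ŷ = 14 + 0.7·60 = 56; r = 50 − 56 = -6
x=65: ŷ = 14 + 0.7·65 = 59.5; r = 63.5 − 59.5 = 4
x=70: ŷ = 14 + 0.7·70 = 63; r = 60 − 63 = -3
x=75: ŷ = 14 + 0.7·75 = 66.5; r = 68.5 − 66.5 = 2

1, -1, 1, -2, 4, -6, 4, -3, 2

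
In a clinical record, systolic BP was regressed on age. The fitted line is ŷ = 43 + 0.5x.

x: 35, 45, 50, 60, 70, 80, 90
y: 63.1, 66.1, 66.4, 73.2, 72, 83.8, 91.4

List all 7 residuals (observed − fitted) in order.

x=35: ŷ = 43 + 0.5·35 = 60.5; r = 63.1 − 60.5 = 2.6
x=45: ŷ = 43 + 0.5·45 = 65.5; r = 66.1 − 65.5 = 0.6
x=50: ŷ = 43 + 0.5·50 = 68; r = 66.4 − 68 = -1.6
x=60: ŷ = 43 + 0.5·60 = 73; r = 73.2 − 73 = 0.2
x=70: ŷ = 43 + 0.5·70 = 78; r = 72 − 78 = -6
x=80: ŷ = 43 + 0.5·80 = 83; r = 83.8 − 83 = 0.8
x=90: ŷ = 43 + 0.5·90 = 88; r = 91.4 − 88 = 3.4

2.6, 0.6, -1.6, 0.2, -6, 0.8, 3.4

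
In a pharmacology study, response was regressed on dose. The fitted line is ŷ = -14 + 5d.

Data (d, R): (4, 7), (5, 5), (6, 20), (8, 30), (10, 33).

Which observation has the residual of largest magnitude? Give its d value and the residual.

d=4: ŷ = -14 + 5·4 = 6; e = 7 − 6 = 1
d=5: ŷ = -14 + 5·5 = 11; e = 5 − 11 = -6
d=6: ŷ = -14 + 5·6 = 16; e = 20 − 16 = 4
d=8: ŷ = -14 + 5·8 = 26; e = 30 − 26 = 4
d=10: ŷ = -14 + 5·10 = 36; e = 33 − 36 = -3
Largest |e| is 6 at d = 5, residual -6.

d = 5, e = -6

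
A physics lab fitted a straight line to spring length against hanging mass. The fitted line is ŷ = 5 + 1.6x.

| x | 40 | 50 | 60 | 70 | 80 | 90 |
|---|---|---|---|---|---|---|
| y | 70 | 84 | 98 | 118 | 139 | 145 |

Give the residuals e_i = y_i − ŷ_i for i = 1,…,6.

1, -1, -3, 1, 6, -4

x=40: ŷ = 5 + 1.6·40 = 69; e = 70 − 69 = 1
x=50: ŷ = 5 + 1.6·50 = 85; e = 84 − 85 = -1
x=60: ŷ = 5 + 1.6·60 = 101; e = 98 − 101 = -3
x=70: ŷ = 5 + 1.6·70 = 117; e = 118 − 117 = 1
x=80: ŷ = 5 + 1.6·80 = 133; e = 139 − 133 = 6
x=90: ŷ = 5 + 1.6·90 = 149; e = 145 − 149 = -4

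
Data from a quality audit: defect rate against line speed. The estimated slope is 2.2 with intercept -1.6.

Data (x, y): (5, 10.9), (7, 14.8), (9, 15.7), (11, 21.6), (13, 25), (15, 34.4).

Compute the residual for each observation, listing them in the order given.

1.5, 1, -2.5, -1, -2, 3

x=5: ŷ = -1.6 + 2.2·5 = 9.4; e = 10.9 − 9.4 = 1.5
x=7: ŷ = -1.6 + 2.2·7 = 13.8; e = 14.8 − 13.8 = 1
x=9: ŷ = -1.6 + 2.2·9 = 18.2; e = 15.7 − 18.2 = -2.5
x=11: ŷ = -1.6 + 2.2·11 = 22.6; e = 21.6 − 22.6 = -1
x=13: ŷ = -1.6 + 2.2·13 = 27; e = 25 − 27 = -2
x=15: ŷ = -1.6 + 2.2·15 = 31.4; e = 34.4 − 31.4 = 3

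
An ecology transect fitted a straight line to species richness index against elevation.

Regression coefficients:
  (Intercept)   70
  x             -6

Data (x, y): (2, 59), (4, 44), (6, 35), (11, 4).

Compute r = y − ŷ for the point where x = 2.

ŷ = 70 − 6·2 = 58
r = 59 − 58 = 1

r = 1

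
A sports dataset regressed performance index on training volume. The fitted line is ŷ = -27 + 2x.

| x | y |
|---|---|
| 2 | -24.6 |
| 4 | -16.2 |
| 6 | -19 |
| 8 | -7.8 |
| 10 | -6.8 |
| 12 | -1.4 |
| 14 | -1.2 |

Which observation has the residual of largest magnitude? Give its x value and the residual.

x = 6, r = -4

x=2: ŷ = -27 + 2·2 = -23; r = -24.6 − (-23) = -1.6
x=4: ŷ = -27 + 2·4 = -19; r = -16.2 − (-19) = 2.8
x=6: ŷ = -27 + 2·6 = -15; r = -19 − (-15) = -4
x=8: ŷ = -27 + 2·8 = -11; r = -7.8 − (-11) = 3.2
x=10: ŷ = -27 + 2·10 = -7; r = -6.8 − (-7) = 0.2
x=12: ŷ = -27 + 2·12 = -3; r = -1.4 − (-3) = 1.6
x=14: ŷ = -27 + 2·14 = 1; r = -1.2 − 1 = -2.2
Largest |r| is 4 at x = 6, residual -4.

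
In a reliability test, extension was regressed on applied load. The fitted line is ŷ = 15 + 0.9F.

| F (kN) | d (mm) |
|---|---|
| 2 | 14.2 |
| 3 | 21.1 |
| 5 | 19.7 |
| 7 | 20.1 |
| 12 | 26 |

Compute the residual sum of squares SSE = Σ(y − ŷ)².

F=2: ŷ = 15 + 0.9·2 = 16.8; r = 14.2 − 16.8 = -2.6
F=3: ŷ = 15 + 0.9·3 = 17.7; r = 21.1 − 17.7 = 3.4
F=5: ŷ = 15 + 0.9·5 = 19.5; r = 19.7 − 19.5 = 0.2
F=7: ŷ = 15 + 0.9·7 = 21.3; r = 20.1 − 21.3 = -1.2
F=12: ŷ = 15 + 0.9·12 = 25.8; r = 26 − 25.8 = 0.2
SSE = 6.76 + 11.56 + 0.04 + 1.44 + 0.04 = 19.84

SSE = 19.84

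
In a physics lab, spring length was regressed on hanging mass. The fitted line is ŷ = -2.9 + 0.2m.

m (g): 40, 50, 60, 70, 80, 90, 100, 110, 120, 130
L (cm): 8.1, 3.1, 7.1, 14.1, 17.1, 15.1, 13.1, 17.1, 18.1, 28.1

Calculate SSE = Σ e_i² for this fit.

SSE = 108

m=40: ŷ = -2.9 + 0.2·40 = 5.1; e = 8.1 − 5.1 = 3
m=50: ŷ = -2.9 + 0.2·50 = 7.1; e = 3.1 − 7.1 = -4
m=60: ŷ = -2.9 + 0.2·60 = 9.1; e = 7.1 − 9.1 = -2
m=70: ŷ = -2.9 + 0.2·70 = 11.1; e = 14.1 − 11.1 = 3
m=80: ŷ = -2.9 + 0.2·80 = 13.1; e = 17.1 − 13.1 = 4
m=90: ŷ = -2.9 + 0.2·90 = 15.1; e = 15.1 − 15.1 = 0
m=100: ŷ = -2.9 + 0.2·100 = 17.1; e = 13.1 − 17.1 = -4
m=110: ŷ = -2.9 + 0.2·110 = 19.1; e = 17.1 − 19.1 = -2
m=120: ŷ = -2.9 + 0.2·120 = 21.1; e = 18.1 − 21.1 = -3
m=130: ŷ = -2.9 + 0.2·130 = 23.1; e = 28.1 − 23.1 = 5
SSE = 9 + 16 + 4 + 9 + 16 + 0 + 16 + 4 + 9 + 25 = 108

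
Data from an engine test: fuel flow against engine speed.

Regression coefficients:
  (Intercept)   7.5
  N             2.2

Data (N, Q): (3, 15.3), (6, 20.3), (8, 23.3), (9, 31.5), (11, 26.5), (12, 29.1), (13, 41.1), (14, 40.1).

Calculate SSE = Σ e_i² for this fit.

SSE = 100.8

N=3: ŷ = 7.5 + 2.2·3 = 14.1; e = 15.3 − 14.1 = 1.2
N=6: ŷ = 7.5 + 2.2·6 = 20.7; e = 20.3 − 20.7 = -0.4
N=8: ŷ = 7.5 + 2.2·8 = 25.1; e = 23.3 − 25.1 = -1.8
N=9: ŷ = 7.5 + 2.2·9 = 27.3; e = 31.5 − 27.3 = 4.2
N=11: ŷ = 7.5 + 2.2·11 = 31.7; e = 26.5 − 31.7 = -5.2
N=12: ŷ = 7.5 + 2.2·12 = 33.9; e = 29.1 − 33.9 = -4.8
N=13: ŷ = 7.5 + 2.2·13 = 36.1; e = 41.1 − 36.1 = 5
N=14: ŷ = 7.5 + 2.2·14 = 38.3; e = 40.1 − 38.3 = 1.8
SSE = 1.44 + 0.16 + 3.24 + 17.64 + 27.04 + 23.04 + 25 + 3.24 = 100.8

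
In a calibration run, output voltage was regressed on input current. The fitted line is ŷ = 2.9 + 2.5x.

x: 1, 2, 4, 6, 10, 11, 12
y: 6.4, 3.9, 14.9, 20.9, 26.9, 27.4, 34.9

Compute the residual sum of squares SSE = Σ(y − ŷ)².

SSE = 44

x=1: ŷ = 2.9 + 2.5·1 = 5.4; r = 6.4 − 5.4 = 1
x=2: ŷ = 2.9 + 2.5·2 = 7.9; r = 3.9 − 7.9 = -4
x=4: ŷ = 2.9 + 2.5·4 = 12.9; r = 14.9 − 12.9 = 2
x=6: ŷ = 2.9 + 2.5·6 = 17.9; r = 20.9 − 17.9 = 3
x=10: ŷ = 2.9 + 2.5·10 = 27.9; r = 26.9 − 27.9 = -1
x=11: ŷ = 2.9 + 2.5·11 = 30.4; r = 27.4 − 30.4 = -3
x=12: ŷ = 2.9 + 2.5·12 = 32.9; r = 34.9 − 32.9 = 2
SSE = 1 + 16 + 4 + 9 + 1 + 9 + 4 = 44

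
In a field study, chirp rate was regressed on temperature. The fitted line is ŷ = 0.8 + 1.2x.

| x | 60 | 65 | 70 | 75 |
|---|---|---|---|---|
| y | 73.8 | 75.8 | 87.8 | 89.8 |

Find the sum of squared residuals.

SSE = 20

x=60: ŷ = 0.8 + 1.2·60 = 72.8; r = 73.8 − 72.8 = 1
x=65: ŷ = 0.8 + 1.2·65 = 78.8; r = 75.8 − 78.8 = -3
x=70: ŷ = 0.8 + 1.2·70 = 84.8; r = 87.8 − 84.8 = 3
x=75: ŷ = 0.8 + 1.2·75 = 90.8; r = 89.8 − 90.8 = -1
SSE = 1 + 9 + 9 + 1 = 20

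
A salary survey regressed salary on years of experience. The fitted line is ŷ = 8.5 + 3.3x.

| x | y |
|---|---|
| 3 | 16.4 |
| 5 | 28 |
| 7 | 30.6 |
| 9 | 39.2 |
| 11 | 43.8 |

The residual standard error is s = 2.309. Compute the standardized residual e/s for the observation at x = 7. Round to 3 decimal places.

-0.433

ŷ = 8.5 + 3.3·7 = 31.6
e = 30.6 − 31.6 = -1
e/s = -1 / 2.309 = -0.433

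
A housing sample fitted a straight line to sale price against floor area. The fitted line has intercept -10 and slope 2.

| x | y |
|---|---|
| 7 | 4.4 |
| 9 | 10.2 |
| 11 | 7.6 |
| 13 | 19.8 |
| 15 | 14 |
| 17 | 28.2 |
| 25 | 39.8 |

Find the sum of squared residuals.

x=7: ŷ = -10 + 2·7 = 4; r = 4.4 − 4 = 0.4
x=9: ŷ = -10 + 2·9 = 8; r = 10.2 − 8 = 2.2
x=11: ŷ = -10 + 2·11 = 12; r = 7.6 − 12 = -4.4
x=13: ŷ = -10 + 2·13 = 16; r = 19.8 − 16 = 3.8
x=15: ŷ = -10 + 2·15 = 20; r = 14 − 20 = -6
x=17: ŷ = -10 + 2·17 = 24; r = 28.2 − 24 = 4.2
x=25: ŷ = -10 + 2·25 = 40; r = 39.8 − 40 = -0.2
SSE = 0.16 + 4.84 + 19.36 + 14.44 + 36 + 17.64 + 0.04 = 92.48

SSE = 92.48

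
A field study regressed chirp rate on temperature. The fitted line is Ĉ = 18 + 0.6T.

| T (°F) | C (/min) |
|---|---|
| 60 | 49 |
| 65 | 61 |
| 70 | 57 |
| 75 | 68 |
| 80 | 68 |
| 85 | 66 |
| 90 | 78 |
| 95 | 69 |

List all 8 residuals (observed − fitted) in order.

-5, 4, -3, 5, 2, -3, 6, -6

T=60: Ĉ = 18 + 0.6·60 = 54; e = 49 − 54 = -5
T=65: Ĉ = 18 + 0.6·65 = 57; e = 61 − 57 = 4
T=70: Ĉ = 18 + 0.6·70 = 60; e = 57 − 60 = -3
T=75: Ĉ = 18 + 0.6·75 = 63; e = 68 − 63 = 5
T=80: Ĉ = 18 + 0.6·80 = 66; e = 68 − 66 = 2
T=85: Ĉ = 18 + 0.6·85 = 69; e = 66 − 69 = -3
T=90: Ĉ = 18 + 0.6·90 = 72; e = 78 − 72 = 6
T=95: Ĉ = 18 + 0.6·95 = 75; e = 69 − 75 = -6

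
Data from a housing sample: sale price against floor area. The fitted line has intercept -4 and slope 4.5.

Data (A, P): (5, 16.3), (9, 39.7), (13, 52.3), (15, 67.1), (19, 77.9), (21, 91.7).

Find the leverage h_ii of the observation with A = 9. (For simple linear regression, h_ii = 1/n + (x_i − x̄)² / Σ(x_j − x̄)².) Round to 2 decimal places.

h = 0.29

Ā = (5 + 9 + 13 + 15 + 19 + 21)/6 = 13.6667
Σ(A − Ā)² = 75.1111 + 21.7778 + 0.444444 + 1.77778 + 28.4444 + 53.7778 = 181.333
h = 1/6 + (-4.66667)²/181.333 = 0.166667 + 0.120098 = 0.29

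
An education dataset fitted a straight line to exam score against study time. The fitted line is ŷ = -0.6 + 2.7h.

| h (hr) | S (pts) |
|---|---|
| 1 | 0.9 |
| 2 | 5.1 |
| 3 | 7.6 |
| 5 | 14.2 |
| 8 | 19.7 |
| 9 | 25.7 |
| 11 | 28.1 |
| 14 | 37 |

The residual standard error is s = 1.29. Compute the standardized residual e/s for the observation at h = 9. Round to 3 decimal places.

1.550

ŷ = -0.6 + 2.7·9 = 23.7
e = 25.7 − 23.7 = 2
e/s = 2 / 1.29 = 1.550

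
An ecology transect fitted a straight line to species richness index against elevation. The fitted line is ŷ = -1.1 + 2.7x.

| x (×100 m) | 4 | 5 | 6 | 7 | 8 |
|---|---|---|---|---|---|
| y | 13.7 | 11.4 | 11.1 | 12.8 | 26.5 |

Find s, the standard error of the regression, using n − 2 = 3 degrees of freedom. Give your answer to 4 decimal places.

s = 5.5976

x=4: ŷ = -1.1 + 2.7·4 = 9.7; e = 13.7 − 9.7 = 4
x=5: ŷ = -1.1 + 2.7·5 = 12.4; e = 11.4 − 12.4 = -1
x=6: ŷ = -1.1 + 2.7·6 = 15.1; e = 11.1 − 15.1 = -4
x=7: ŷ = -1.1 + 2.7·7 = 17.8; e = 12.8 − 17.8 = -5
x=8: ŷ = -1.1 + 2.7·8 = 20.5; e = 26.5 − 20.5 = 6
SSE = 16 + 1 + 16 + 25 + 36 = 94
s = √(94/3) = √31.3333 ≈ 5.5976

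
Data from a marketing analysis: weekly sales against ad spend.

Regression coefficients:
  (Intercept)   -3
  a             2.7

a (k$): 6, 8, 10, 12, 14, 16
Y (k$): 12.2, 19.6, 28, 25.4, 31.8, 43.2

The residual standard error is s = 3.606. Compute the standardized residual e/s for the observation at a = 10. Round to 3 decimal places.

ŷ = -3 + 2.7·10 = 24
e = 28 − 24 = 4
e/s = 4 / 3.606 = 1.109

1.109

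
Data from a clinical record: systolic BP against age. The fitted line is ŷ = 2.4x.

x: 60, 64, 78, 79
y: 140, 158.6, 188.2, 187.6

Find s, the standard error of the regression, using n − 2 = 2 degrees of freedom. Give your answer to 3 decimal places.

s = 4.796

x=60: ŷ = 2.4·60 = 144; r = 140 − 144 = -4
x=64: ŷ = 2.4·64 = 153.6; r = 158.6 − 153.6 = 5
x=78: ŷ = 2.4·78 = 187.2; r = 188.2 − 187.2 = 1
x=79: ŷ = 2.4·79 = 189.6; r = 187.6 − 189.6 = -2
SSE = 16 + 25 + 1 + 4 = 46
s = √(46/2) = √23 ≈ 4.796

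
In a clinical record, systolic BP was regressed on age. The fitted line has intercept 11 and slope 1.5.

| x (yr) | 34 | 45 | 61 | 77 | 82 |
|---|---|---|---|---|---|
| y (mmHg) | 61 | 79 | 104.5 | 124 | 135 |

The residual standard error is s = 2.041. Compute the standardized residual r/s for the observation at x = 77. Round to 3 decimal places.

-1.225

ŷ = 11 + 1.5·77 = 126.5
r = 124 − 126.5 = -2.5
r/s = -2.5 / 2.041 = -1.225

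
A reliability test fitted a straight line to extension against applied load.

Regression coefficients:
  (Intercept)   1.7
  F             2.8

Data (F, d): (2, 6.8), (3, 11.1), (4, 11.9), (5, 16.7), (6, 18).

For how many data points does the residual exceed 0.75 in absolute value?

F=2: ŷ = 1.7 + 2.8·2 = 7.3; e = 6.8 − 7.3 = -0.5
F=3: ŷ = 1.7 + 2.8·3 = 10.1; e = 11.1 − 10.1 = 1
F=4: ŷ = 1.7 + 2.8·4 = 12.9; e = 11.9 − 12.9 = -1
F=5: ŷ = 1.7 + 2.8·5 = 15.7; e = 16.7 − 15.7 = 1
F=6: ŷ = 1.7 + 2.8·6 = 18.5; e = 18 − 18.5 = -0.5
|e| > 0.75: F=3 (|e|=1), F=4 (|e|=1), F=5 (|e|=1) → 3

3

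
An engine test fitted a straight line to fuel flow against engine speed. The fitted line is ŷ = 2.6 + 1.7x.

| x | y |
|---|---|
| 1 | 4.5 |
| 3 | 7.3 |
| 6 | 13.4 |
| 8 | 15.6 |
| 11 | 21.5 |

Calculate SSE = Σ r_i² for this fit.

x=1: ŷ = 2.6 + 1.7·1 = 4.3; r = 4.5 − 4.3 = 0.2
x=3: ŷ = 2.6 + 1.7·3 = 7.7; r = 7.3 − 7.7 = -0.4
x=6: ŷ = 2.6 + 1.7·6 = 12.8; r = 13.4 − 12.8 = 0.6
x=8: ŷ = 2.6 + 1.7·8 = 16.2; r = 15.6 − 16.2 = -0.6
x=11: ŷ = 2.6 + 1.7·11 = 21.3; r = 21.5 − 21.3 = 0.2
SSE = 0.04 + 0.16 + 0.36 + 0.36 + 0.04 = 0.96

SSE = 0.96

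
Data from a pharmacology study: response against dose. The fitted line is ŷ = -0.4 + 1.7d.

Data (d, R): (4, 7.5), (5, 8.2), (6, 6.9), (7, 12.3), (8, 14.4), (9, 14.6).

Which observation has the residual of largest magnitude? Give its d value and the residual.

d = 6, e = -2.9

d=4: ŷ = -0.4 + 1.7·4 = 6.4; e = 7.5 − 6.4 = 1.1
d=5: ŷ = -0.4 + 1.7·5 = 8.1; e = 8.2 − 8.1 = 0.1
d=6: ŷ = -0.4 + 1.7·6 = 9.8; e = 6.9 − 9.8 = -2.9
d=7: ŷ = -0.4 + 1.7·7 = 11.5; e = 12.3 − 11.5 = 0.8
d=8: ŷ = -0.4 + 1.7·8 = 13.2; e = 14.4 − 13.2 = 1.2
d=9: ŷ = -0.4 + 1.7·9 = 14.9; e = 14.6 − 14.9 = -0.3
Largest |e| is 2.9 at d = 6, residual -2.9.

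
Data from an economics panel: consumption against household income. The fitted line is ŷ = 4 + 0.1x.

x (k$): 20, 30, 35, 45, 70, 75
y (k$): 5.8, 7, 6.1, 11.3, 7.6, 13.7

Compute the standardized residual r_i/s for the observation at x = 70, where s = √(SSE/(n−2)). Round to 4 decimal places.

x=20: ŷ = 4 + 0.1·20 = 6; r = 5.8 − 6 = -0.2
x=30: ŷ = 4 + 0.1·30 = 7; r = 7 − 7 = 0
x=35: ŷ = 4 + 0.1·35 = 7.5; r = 6.1 − 7.5 = -1.4
x=45: ŷ = 4 + 0.1·45 = 8.5; r = 11.3 − 8.5 = 2.8
x=70: ŷ = 4 + 0.1·70 = 11; r = 7.6 − 11 = -3.4
x=75: ŷ = 4 + 0.1·75 = 11.5; r = 13.7 − 11.5 = 2.2
SSE = 0.04 + 0 + 1.96 + 7.84 + 11.56 + 4.84 = 26.24
s = √(26.24/4) = 2.56125
r/s = -3.4 / 2.56125 = -1.3275

-1.3275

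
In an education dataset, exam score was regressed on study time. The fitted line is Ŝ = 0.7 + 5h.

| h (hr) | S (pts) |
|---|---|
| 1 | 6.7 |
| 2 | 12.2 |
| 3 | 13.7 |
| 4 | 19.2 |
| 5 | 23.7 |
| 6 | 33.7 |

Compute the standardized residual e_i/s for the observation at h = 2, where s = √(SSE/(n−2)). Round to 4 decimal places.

0.6325

h=1: Ŝ = 0.7 + 5·1 = 5.7; e = 6.7 − 5.7 = 1
h=2: Ŝ = 0.7 + 5·2 = 10.7; e = 12.2 − 10.7 = 1.5
h=3: Ŝ = 0.7 + 5·3 = 15.7; e = 13.7 − 15.7 = -2
h=4: Ŝ = 0.7 + 5·4 = 20.7; e = 19.2 − 20.7 = -1.5
h=5: Ŝ = 0.7 + 5·5 = 25.7; e = 23.7 − 25.7 = -2
h=6: Ŝ = 0.7 + 5·6 = 30.7; e = 33.7 − 30.7 = 3
SSE = 1 + 2.25 + 4 + 2.25 + 4 + 9 = 22.5
s = √(22.5/4) = 2.37171
e/s = 1.5 / 2.37171 = 0.6325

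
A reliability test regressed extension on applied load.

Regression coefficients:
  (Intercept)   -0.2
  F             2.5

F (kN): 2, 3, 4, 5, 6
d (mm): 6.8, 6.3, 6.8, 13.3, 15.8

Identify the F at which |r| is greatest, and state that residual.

F=2: d̂ = -0.2 + 2.5·2 = 4.8; r = 6.8 − 4.8 = 2
F=3: d̂ = -0.2 + 2.5·3 = 7.3; r = 6.3 − 7.3 = -1
F=4: d̂ = -0.2 + 2.5·4 = 9.8; r = 6.8 − 9.8 = -3
F=5: d̂ = -0.2 + 2.5·5 = 12.3; r = 13.3 − 12.3 = 1
F=6: d̂ = -0.2 + 2.5·6 = 14.8; r = 15.8 − 14.8 = 1
Largest |r| is 3 at F = 4, residual -3.

F = 4, r = -3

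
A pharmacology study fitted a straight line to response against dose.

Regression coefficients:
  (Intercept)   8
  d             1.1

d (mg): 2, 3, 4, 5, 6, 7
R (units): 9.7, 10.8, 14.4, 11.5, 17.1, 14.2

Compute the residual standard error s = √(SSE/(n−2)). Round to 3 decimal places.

d=2: R̂ = 8 + 1.1·2 = 10.2; e = 9.7 − 10.2 = -0.5
d=3: R̂ = 8 + 1.1·3 = 11.3; e = 10.8 − 11.3 = -0.5
d=4: R̂ = 8 + 1.1·4 = 12.4; e = 14.4 − 12.4 = 2
d=5: R̂ = 8 + 1.1·5 = 13.5; e = 11.5 − 13.5 = -2
d=6: R̂ = 8 + 1.1·6 = 14.6; e = 17.1 − 14.6 = 2.5
d=7: R̂ = 8 + 1.1·7 = 15.7; e = 14.2 − 15.7 = -1.5
SSE = 0.25 + 0.25 + 4 + 4 + 6.25 + 2.25 = 17
s = √(17/4) = √4.25 ≈ 2.062

s = 2.062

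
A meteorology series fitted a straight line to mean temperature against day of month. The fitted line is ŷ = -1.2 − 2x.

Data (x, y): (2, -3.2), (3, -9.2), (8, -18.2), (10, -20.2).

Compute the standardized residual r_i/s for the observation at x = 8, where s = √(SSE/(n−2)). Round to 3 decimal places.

x=2: ŷ = -1.2 − 2·2 = -5.2; r = -3.2 − (-5.2) = 2
x=3: ŷ = -1.2 − 2·3 = -7.2; r = -9.2 − (-7.2) = -2
x=8: ŷ = -1.2 − 2·8 = -17.2; r = -18.2 − (-17.2) = -1
x=10: ŷ = -1.2 − 2·10 = -21.2; r = -20.2 − (-21.2) = 1
SSE = 4 + 4 + 1 + 1 = 10
s = √(10/2) = 2.23607
r/s = -1 / 2.23607 = -0.447

-0.447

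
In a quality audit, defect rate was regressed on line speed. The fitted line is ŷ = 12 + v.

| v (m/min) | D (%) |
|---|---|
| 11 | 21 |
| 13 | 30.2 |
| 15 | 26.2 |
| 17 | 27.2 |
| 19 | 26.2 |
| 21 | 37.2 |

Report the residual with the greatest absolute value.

v=11: ŷ = 12 + 11 = 23; r = 21 − 23 = -2
v=13: ŷ = 12 + 13 = 25; r = 30.2 − 25 = 5.2
v=15: ŷ = 12 + 15 = 27; r = 26.2 − 27 = -0.8
v=17: ŷ = 12 + 17 = 29; r = 27.2 − 29 = -1.8
v=19: ŷ = 12 + 19 = 31; r = 26.2 − 31 = -4.8
v=21: ŷ = 12 + 21 = 33; r = 37.2 − 33 = 4.2
Largest |r| is 5.2 at v = 13, residual 5.2.

r = 5.2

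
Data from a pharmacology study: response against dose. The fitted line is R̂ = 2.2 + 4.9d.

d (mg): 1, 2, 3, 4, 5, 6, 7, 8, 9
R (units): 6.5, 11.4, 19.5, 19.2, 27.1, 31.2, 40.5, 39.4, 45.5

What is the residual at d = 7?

R̂ = 2.2 + 4.9·7 = 36.5
e = 40.5 − 36.5 = 4

e = 4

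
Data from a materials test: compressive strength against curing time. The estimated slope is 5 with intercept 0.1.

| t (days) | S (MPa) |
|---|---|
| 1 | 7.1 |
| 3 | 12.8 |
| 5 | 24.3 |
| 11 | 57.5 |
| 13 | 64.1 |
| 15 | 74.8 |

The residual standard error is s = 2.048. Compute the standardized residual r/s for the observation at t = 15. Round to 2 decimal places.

Ŝ = 0.1 + 5·15 = 75.1
r = 74.8 − 75.1 = -0.3
r/s = -0.3 / 2.048 = -0.15

-0.15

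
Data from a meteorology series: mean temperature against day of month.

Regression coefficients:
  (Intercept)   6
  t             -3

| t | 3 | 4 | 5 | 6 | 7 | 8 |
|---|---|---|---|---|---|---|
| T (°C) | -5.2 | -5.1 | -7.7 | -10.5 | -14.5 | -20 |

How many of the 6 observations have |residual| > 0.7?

5

t=3: T̂ = 6 − 3·3 = -3; r = -5.2 − (-3) = -2.2
t=4: T̂ = 6 − 3·4 = -6; r = -5.1 − (-6) = 0.9
t=5: T̂ = 6 − 3·5 = -9; r = -7.7 − (-9) = 1.3
t=6: T̂ = 6 − 3·6 = -12; r = -10.5 − (-12) = 1.5
t=7: T̂ = 6 − 3·7 = -15; r = -14.5 − (-15) = 0.5
t=8: T̂ = 6 − 3·8 = -18; r = -20 − (-18) = -2
|r| > 0.7: t=3 (|r|=2.2), t=4 (|r|=0.9), t=5 (|r|=1.3), t=6 (|r|=1.5), t=8 (|r|=2) → 5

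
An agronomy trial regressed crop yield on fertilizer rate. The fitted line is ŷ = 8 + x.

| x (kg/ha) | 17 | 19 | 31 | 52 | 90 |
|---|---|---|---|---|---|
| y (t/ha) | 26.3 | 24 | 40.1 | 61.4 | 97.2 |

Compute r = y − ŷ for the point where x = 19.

r = -3

ŷ = 8 + 19 = 27
r = 24 − 27 = -3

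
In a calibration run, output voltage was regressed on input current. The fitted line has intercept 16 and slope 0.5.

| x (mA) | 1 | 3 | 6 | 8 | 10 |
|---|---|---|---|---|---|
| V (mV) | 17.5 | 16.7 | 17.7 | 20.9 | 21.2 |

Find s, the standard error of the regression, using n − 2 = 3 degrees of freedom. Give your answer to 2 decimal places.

x=1: V̂ = 16 + 0.5·1 = 16.5; r = 17.5 − 16.5 = 1
x=3: V̂ = 16 + 0.5·3 = 17.5; r = 16.7 − 17.5 = -0.8
x=6: V̂ = 16 + 0.5·6 = 19; r = 17.7 − 19 = -1.3
x=8: V̂ = 16 + 0.5·8 = 20; r = 20.9 − 20 = 0.9
x=10: V̂ = 16 + 0.5·10 = 21; r = 21.2 − 21 = 0.2
SSE = 1 + 0.64 + 1.69 + 0.81 + 0.04 = 4.18
s = √(4.18/3) = √1.39333 ≈ 1.18

s = 1.18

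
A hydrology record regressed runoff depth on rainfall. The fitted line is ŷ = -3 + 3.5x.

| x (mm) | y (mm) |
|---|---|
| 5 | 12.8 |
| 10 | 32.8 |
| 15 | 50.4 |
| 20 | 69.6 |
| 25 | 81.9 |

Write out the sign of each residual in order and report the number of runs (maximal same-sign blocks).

x=5: ŷ = -3 + 3.5·5 = 14.5; r = 12.8 − 14.5 = -1.7
x=10: ŷ = -3 + 3.5·10 = 32; r = 32.8 − 32 = 0.8
x=15: ŷ = -3 + 3.5·15 = 49.5; r = 50.4 − 49.5 = 0.9
x=20: ŷ = -3 + 3.5·20 = 67; r = 69.6 − 67 = 2.6
x=25: ŷ = -3 + 3.5·25 = 84.5; r = 81.9 − 84.5 = -2.6
Signs: − + + + −
Runs: −×1, +×3, −×1 → 3

3 runs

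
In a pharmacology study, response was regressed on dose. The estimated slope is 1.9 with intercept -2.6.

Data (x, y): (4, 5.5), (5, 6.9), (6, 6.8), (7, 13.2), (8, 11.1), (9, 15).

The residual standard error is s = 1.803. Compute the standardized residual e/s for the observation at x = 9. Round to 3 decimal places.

0.277

ŷ = -2.6 + 1.9·9 = 14.5
e = 15 − 14.5 = 0.5
e/s = 0.5 / 1.803 = 0.277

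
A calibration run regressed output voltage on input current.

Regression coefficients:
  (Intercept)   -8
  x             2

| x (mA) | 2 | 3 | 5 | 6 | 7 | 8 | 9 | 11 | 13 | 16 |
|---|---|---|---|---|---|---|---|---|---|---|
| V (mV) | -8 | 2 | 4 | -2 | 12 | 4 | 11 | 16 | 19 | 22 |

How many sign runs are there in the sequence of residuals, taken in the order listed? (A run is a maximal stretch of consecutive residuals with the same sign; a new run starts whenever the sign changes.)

x=2: V̂ = -8 + 2·2 = -4; r = -8 − (-4) = -4
x=3: V̂ = -8 + 2·3 = -2; r = 2 − (-2) = 4
x=5: V̂ = -8 + 2·5 = 2; r = 4 − 2 = 2
x=6: V̂ = -8 + 2·6 = 4; r = -2 − 4 = -6
x=7: V̂ = -8 + 2·7 = 6; r = 12 − 6 = 6
x=8: V̂ = -8 + 2·8 = 8; r = 4 − 8 = -4
x=9: V̂ = -8 + 2·9 = 10; r = 11 − 10 = 1
x=11: V̂ = -8 + 2·11 = 14; r = 16 − 14 = 2
x=13: V̂ = -8 + 2·13 = 18; r = 19 − 18 = 1
x=16: V̂ = -8 + 2·16 = 24; r = 22 − 24 = -2
Signs: − + + − + − + + + −
Runs: −×1, +×2, −×1, +×1, −×1, +×3, −×1 → 7

7 runs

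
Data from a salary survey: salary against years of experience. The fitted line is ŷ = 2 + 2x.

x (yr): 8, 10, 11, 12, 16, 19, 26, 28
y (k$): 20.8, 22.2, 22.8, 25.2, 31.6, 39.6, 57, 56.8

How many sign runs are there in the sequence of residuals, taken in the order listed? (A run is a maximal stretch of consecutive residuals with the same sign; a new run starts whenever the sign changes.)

x=8: ŷ = 2 + 2·8 = 18; r = 20.8 − 18 = 2.8
x=10: ŷ = 2 + 2·10 = 22; r = 22.2 − 22 = 0.2
x=11: ŷ = 2 + 2·11 = 24; r = 22.8 − 24 = -1.2
x=12: ŷ = 2 + 2·12 = 26; r = 25.2 − 26 = -0.8
x=16: ŷ = 2 + 2·16 = 34; r = 31.6 − 34 = -2.4
x=19: ŷ = 2 + 2·19 = 40; r = 39.6 − 40 = -0.4
x=26: ŷ = 2 + 2·26 = 54; r = 57 − 54 = 3
x=28: ŷ = 2 + 2·28 = 58; r = 56.8 − 58 = -1.2
Signs: + + − − − − + −
Runs: +×2, −×4, +×1, −×1 → 4

4 runs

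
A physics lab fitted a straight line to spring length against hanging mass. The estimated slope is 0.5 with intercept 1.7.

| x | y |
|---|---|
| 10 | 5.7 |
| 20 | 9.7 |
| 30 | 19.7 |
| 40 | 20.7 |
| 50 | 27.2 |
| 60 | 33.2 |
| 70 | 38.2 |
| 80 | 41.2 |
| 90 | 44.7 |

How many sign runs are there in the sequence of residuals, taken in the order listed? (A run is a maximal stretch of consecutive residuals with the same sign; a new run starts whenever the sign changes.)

x=10: ŷ = 1.7 + 0.5·10 = 6.7; e = 5.7 − 6.7 = -1
x=20: ŷ = 1.7 + 0.5·20 = 11.7; e = 9.7 − 11.7 = -2
x=30: ŷ = 1.7 + 0.5·30 = 16.7; e = 19.7 − 16.7 = 3
x=40: ŷ = 1.7 + 0.5·40 = 21.7; e = 20.7 − 21.7 = -1
x=50: ŷ = 1.7 + 0.5·50 = 26.7; e = 27.2 − 26.7 = 0.5
x=60: ŷ = 1.7 + 0.5·60 = 31.7; e = 33.2 − 31.7 = 1.5
x=70: ŷ = 1.7 + 0.5·70 = 36.7; e = 38.2 − 36.7 = 1.5
x=80: ŷ = 1.7 + 0.5·80 = 41.7; e = 41.2 − 41.7 = -0.5
x=90: ŷ = 1.7 + 0.5·90 = 46.7; e = 44.7 − 46.7 = -2
Signs: − − + − + + + − −
Runs: −×2, +×1, −×1, +×3, −×2 → 5

5 runs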